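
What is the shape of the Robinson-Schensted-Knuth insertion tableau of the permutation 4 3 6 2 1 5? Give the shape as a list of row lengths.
[2, 2, 1, 1]

RSK row insertion gives P = [[1, 5], [2, 6], [3], [4]], which has shape [2, 2, 1, 1].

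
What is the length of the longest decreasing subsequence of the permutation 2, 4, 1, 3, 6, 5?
2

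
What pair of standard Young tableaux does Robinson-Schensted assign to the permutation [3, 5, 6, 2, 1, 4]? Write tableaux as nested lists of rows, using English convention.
Insert each entry of the permutation into P by Schensted row insertion, recording in Q the position of each new cell.

Insert 3: appended to row 1. P = [[3]], Q = [[1]].
Insert 5: appended to row 1. P = [[3, 5]], Q = [[1, 2]].
Insert 6: appended to row 1. P = [[3, 5, 6]], Q = [[1, 2, 3]].
Insert 2: 2 bumps 3 from row 1; 3 starts row 2. P = [[2, 5, 6], [3]], Q = [[1, 2, 3], [4]].
Insert 1: 1 bumps 2 from row 1; 2 bumps 3 from row 2; 3 starts row 3. P = [[1, 5, 6], [2], [3]], Q = [[1, 2, 3], [4], [5]].
Insert 4: 4 bumps 5 from row 1; 5 appends to row 2. P = [[1, 4, 6], [2, 5], [3]], Q = [[1, 2, 3], [4, 6], [5]].

So P = [[1, 4, 6], [2, 5], [3]], Q = [[1, 2, 3], [4, 6], [5]].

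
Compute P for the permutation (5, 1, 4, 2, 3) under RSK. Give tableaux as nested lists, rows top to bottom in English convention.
After inserting 5: P = [[5]].
After inserting 1: P = [[1], [5]].
After inserting 4: P = [[1, 4], [5]].
After inserting 2: P = [[1, 2], [4], [5]].
After inserting 3: P = [[1, 2, 3], [4], [5]].

So P = [[1, 2, 3], [4], [5]].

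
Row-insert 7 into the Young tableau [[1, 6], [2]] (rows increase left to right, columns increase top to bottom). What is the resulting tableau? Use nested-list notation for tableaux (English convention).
[[1, 6, 7], [2]]

7 is larger than every entry of row 1, so it is appended to row 1. The new tableau is [[1, 6, 7], [2]].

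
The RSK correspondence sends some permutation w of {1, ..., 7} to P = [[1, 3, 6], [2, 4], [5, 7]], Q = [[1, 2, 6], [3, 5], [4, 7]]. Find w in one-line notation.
5 7 2 1 4 6 3

Reverse the RSK construction: for i from n down to 1, find the cell of Q containing i, remove the entry at that cell from P, and reverse-bump it up through P; the value ejected from row 1 is w(i).

Step i=7: Q has 7 at row 3, column 2; remove 7 from row 3 of P and reverse-bump: 7 enters row 2 and ejects 4; 4 enters row 1 and ejects 3. So w(7) = 3. P is now [[1, 4, 6], [2, 7], [5]].
Step i=6: Q has 6 at row 1, column 3; remove that cell from P, ejecting 6. So w(6) = 6. P is now [[1, 4], [2, 7], [5]].
Step i=5: Q has 5 at row 2, column 2; remove 7 from row 2 of P and reverse-bump: 7 enters row 1 and ejects 4. So w(5) = 4. P is now [[1, 7], [2], [5]].
Step i=4: Q has 4 at row 3, column 1; remove 5 from row 3 of P and reverse-bump: 5 enters row 2 and ejects 2; 2 enters row 1 and ejects 1. So w(4) = 1. P is now [[2, 7], [5]].
Step i=3: Q has 3 at row 2, column 1; remove 5 from row 2 of P and reverse-bump: 5 enters row 1 and ejects 2. So w(3) = 2. P is now [[5, 7]].
Step i=2: Q has 2 at row 1, column 2; remove that cell from P, ejecting 7. So w(2) = 7. P is now [[5]].
Step i=1: Q has 1 at row 1, column 1; remove that cell from P, ejecting 5. So w(1) = 5. P is now [].

So w = 5 7 2 1 4 6 3.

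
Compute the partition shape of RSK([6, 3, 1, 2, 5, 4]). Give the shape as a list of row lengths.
[3, 2, 1]

Row-insert each entry into an empty tableau.

After inserting 6: P = [[6]].
After inserting 3: P = [[3], [6]].
After inserting 1: P = [[1], [3], [6]].
After inserting 2: P = [[1, 2], [3], [6]].
After inserting 5: P = [[1, 2, 5], [3], [6]].
After inserting 4: P = [[1, 2, 4], [3, 5], [6]].

The final insertion tableau P = [[1, 2, 4], [3, 5], [6]] has shape [3, 2, 1].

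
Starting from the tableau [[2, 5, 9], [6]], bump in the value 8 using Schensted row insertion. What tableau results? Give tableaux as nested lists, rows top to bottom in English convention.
[[2, 5, 8], [6, 9]]

In row 1, 8 replaces 9 (the leftmost entry greater than 8); 9 is bumped to row 2. 9 is appended to row 2. The new tableau is [[2, 5, 8], [6, 9]].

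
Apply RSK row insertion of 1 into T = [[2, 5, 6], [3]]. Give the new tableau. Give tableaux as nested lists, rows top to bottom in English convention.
[[1, 5, 6], [2], [3]]

In row 1, 1 replaces 2 (the leftmost entry greater than 1); 2 is bumped to row 2. In row 2, 2 replaces 3 (the leftmost entry greater than 2); 3 is bumped to row 3. 3 starts a new row 3. The new tableau is [[1, 5, 6], [2], [3]].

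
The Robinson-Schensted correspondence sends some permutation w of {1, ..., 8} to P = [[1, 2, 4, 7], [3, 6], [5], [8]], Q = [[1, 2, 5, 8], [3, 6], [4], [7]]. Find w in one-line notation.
Reverse the RSK construction: for i from n down to 1, find the cell of Q containing i, remove the entry at that cell from P, and reverse-bump it up through P; the value ejected from row 1 is w(i).

Step i=8: Q has 8 at row 1, column 4; remove that cell from P, ejecting 7. So w(8) = 7. P is now [[1, 2, 4], [3, 6], [5], [8]].
Step i=7: Q has 7 at row 4, column 1; remove 8 from row 4 of P and reverse-bump: 8 enters row 3 and ejects 5; 5 enters row 2 and ejects 3; 3 enters row 1 and ejects 2. So w(7) = 2. P is now [[1, 3, 4], [5, 6], [8]].
Step i=6: Q has 6 at row 2, column 2; remove 6 from row 2 of P and reverse-bump: 6 enters row 1 and ejects 4. So w(6) = 4. P is now [[1, 3, 6], [5], [8]].
Step i=5: Q has 5 at row 1, column 3; remove that cell from P, ejecting 6. So w(5) = 6. P is now [[1, 3], [5], [8]].
Step i=4: Q has 4 at row 3, column 1; remove 8 from row 3 of P and reverse-bump: 8 enters row 2 and ejects 5; 5 enters row 1 and ejects 3. So w(4) = 3. P is now [[1, 5], [8]].
Step i=3: Q has 3 at row 2, column 1; remove 8 from row 2 of P and reverse-bump: 8 enters row 1 and ejects 5. So w(3) = 5. P is now [[1, 8]].
Step i=2: Q has 2 at row 1, column 2; remove that cell from P, ejecting 8. So w(2) = 8. P is now [[1]].
Step i=1: Q has 1 at row 1, column 1; remove that cell from P, ejecting 1. So w(1) = 1. P is now [].

So w = 1 8 5 3 6 4 2 7.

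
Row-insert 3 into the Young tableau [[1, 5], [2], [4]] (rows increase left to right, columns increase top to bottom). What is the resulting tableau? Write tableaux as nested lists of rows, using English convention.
[[1, 3], [2, 5], [4]]

In row 1, 3 replaces 5 (the leftmost entry greater than 3); 5 is bumped to row 2. 5 is appended to row 2. The new tableau is [[1, 3], [2, 5], [4]].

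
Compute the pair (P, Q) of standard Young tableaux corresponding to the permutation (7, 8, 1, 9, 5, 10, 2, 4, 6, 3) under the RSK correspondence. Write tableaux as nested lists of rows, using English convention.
Insert each entry of the permutation into P by Schensted row insertion, recording in Q the position of each new cell.

Insert 7: appended to row 1. P = [[7]].
Insert 8: appended to row 1. P = [[7, 8]].
Insert 1: 1 bumps 7 from row 1; 7 starts row 2. P = [[1, 8], [7]].
Insert 9: appended to row 1. P = [[1, 8, 9], [7]].
Insert 5: 5 bumps 8 from row 1; 8 appends to row 2. P = [[1, 5, 9], [7, 8]].
Insert 10: appended to row 1. P = [[1, 5, 9, 10], [7, 8]].
Insert 2: 2 bumps 5 from row 1; 5 bumps 7 from row 2; 7 starts row 3. P = [[1, 2, 9, 10], [5, 8], [7]].
Insert 4: 4 bumps 9 from row 1; 9 appends to row 2. P = [[1, 2, 4, 10], [5, 8, 9], [7]].
Insert 6: 6 bumps 10 from row 1; 10 appends to row 2. P = [[1, 2, 4, 6], [5, 8, 9, 10], [7]].
Insert 3: 3 bumps 4 from row 1; 4 bumps 5 from row 2; 5 bumps 7 from row 3; 7 starts row 4. P = [[1, 2, 3, 6], [4, 8, 9, 10], [5], [7]].

So P = [[1, 2, 3, 6], [4, 8, 9, 10], [5], [7]], Q = [[1, 2, 4, 6], [3, 5, 8, 9], [7], [10]].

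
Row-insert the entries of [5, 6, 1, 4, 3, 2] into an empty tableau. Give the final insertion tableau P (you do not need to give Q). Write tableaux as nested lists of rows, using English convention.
Insert 5: appended to row 1. P = [[5]].
Insert 6: appended to row 1. P = [[5, 6]].
Insert 1: 1 bumps 5 from row 1; 5 starts row 2. P = [[1, 6], [5]].
Insert 4: 4 bumps 6 from row 1; 6 appends to row 2. P = [[1, 4], [5, 6]].
Insert 3: 3 bumps 4 from row 1; 4 bumps 5 from row 2; 5 starts row 3. P = [[1, 3], [4, 6], [5]].
Insert 2: 2 bumps 3 from row 1; 3 bumps 4 from row 2; 4 bumps 5 from row 3; 5 starts row 4. P = [[1, 2], [3, 6], [4], [5]].

So P = [[1, 2], [3, 6], [4], [5]].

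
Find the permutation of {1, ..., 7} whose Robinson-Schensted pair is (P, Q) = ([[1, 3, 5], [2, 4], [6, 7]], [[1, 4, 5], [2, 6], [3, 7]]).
Reverse the RSK construction: for i from n down to 1, find the cell of Q containing i, remove the entry at that cell from P, and reverse-bump it up through P; the value ejected from row 1 is w(i).

Step i=7: Q has 7 at row 3, column 2; remove 7 from row 3 of P and reverse-bump: 7 enters row 2 and ejects 4; 4 enters row 1 and ejects 3. So w(7) = 3. P is now [[1, 4, 5], [2, 7], [6]].
Step i=6: Q has 6 at row 2, column 2; remove 7 from row 2 of P and reverse-bump: 7 enters row 1 and ejects 5. So w(6) = 5. P is now [[1, 4, 7], [2], [6]].
Step i=5: Q has 5 at row 1, column 3; remove that cell from P, ejecting 7. So w(5) = 7. P is now [[1, 4], [2], [6]].
Step i=4: Q has 4 at row 1, column 2; remove that cell from P, ejecting 4. So w(4) = 4. P is now [[1], [2], [6]].
Step i=3: Q has 3 at row 3, column 1; remove 6 from row 3 of P and reverse-bump: 6 enters row 2 and ejects 2; 2 enters row 1 and ejects 1. So w(3) = 1. P is now [[2], [6]].
Step i=2: Q has 2 at row 2, column 1; remove 6 from row 2 of P and reverse-bump: 6 enters row 1 and ejects 2. So w(2) = 2. P is now [[6]].
Step i=1: Q has 1 at row 1, column 1; remove that cell from P, ejecting 6. So w(1) = 6. P is now [].

So w = 6 2 1 4 7 5 3.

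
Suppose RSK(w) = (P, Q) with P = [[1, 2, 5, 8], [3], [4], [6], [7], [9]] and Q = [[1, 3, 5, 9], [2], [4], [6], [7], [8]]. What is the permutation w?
Reverse the RSK construction: for i from n down to 1, find the cell of Q containing i, remove the entry at that cell from P, and reverse-bump it up through P; the value ejected from row 1 is w(i).

Step i=9: Q has 9 at row 1, column 4; remove that cell from P, ejecting 8. So w(9) = 8. P is now [[1, 2, 5], [3], [4], [6], [7], [9]].
Step i=8: Q has 8 at row 6, column 1; remove 9 from row 6 of P and reverse-bump: 9 enters row 5 and ejects 7; 7 enters row 4 and ejects 6; 6 enters row 3 and ejects 4; 4 enters row 2 and ejects 3; 3 enters row 1 and ejects 2. So w(8) = 2. P is now [[1, 3, 5], [4], [6], [7], [9]].
Step i=7: Q has 7 at row 5, column 1; remove 9 from row 5 of P and reverse-bump: 9 enters row 4 and ejects 7; 7 enters row 3 and ejects 6; 6 enters row 2 and ejects 4; 4 enters row 1 and ejects 3. So w(7) = 3. P is now [[1, 4, 5], [6], [7], [9]].
Step i=6: Q has 6 at row 4, column 1; remove 9 from row 4 of P and reverse-bump: 9 enters row 3 and ejects 7; 7 enters row 2 and ejects 6; 6 enters row 1 and ejects 5. So w(6) = 5. P is now [[1, 4, 6], [7], [9]].
Step i=5: Q has 5 at row 1, column 3; remove that cell from P, ejecting 6. So w(5) = 6. P is now [[1, 4], [7], [9]].
Step i=4: Q has 4 at row 3, column 1; remove 9 from row 3 of P and reverse-bump: 9 enters row 2 and ejects 7; 7 enters row 1 and ejects 4. So w(4) = 4. P is now [[1, 7], [9]].
Step i=3: Q has 3 at row 1, column 2; remove that cell from P, ejecting 7. So w(3) = 7. P is now [[1], [9]].
Step i=2: Q has 2 at row 2, column 1; remove 9 from row 2 of P and reverse-bump: 9 enters row 1 and ejects 1. So w(2) = 1. P is now [[9]].
Step i=1: Q has 1 at row 1, column 1; remove that cell from P, ejecting 9. So w(1) = 9. P is now [].

So w = 9 1 7 4 6 5 3 2 8.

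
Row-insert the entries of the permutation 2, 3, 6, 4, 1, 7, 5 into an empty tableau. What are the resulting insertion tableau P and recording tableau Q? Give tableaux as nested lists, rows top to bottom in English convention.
P = [[1, 3, 4, 5], [2, 7], [6]], Q = [[1, 2, 3, 6], [4, 7], [5]]

Insert each entry of the permutation into P by Schensted row insertion, recording in Q the position of each new cell.

After inserting 2: P = [[2]].
After inserting 3: P = [[2, 3]].
After inserting 6: P = [[2, 3, 6]].
After inserting 4: P = [[2, 3, 4], [6]].
After inserting 1: P = [[1, 3, 4], [2], [6]].
After inserting 7: P = [[1, 3, 4, 7], [2], [6]].
After inserting 5: P = [[1, 3, 4, 5], [2, 7], [6]].

So P = [[1, 3, 4, 5], [2, 7], [6]], Q = [[1, 2, 3, 6], [4, 7], [5]].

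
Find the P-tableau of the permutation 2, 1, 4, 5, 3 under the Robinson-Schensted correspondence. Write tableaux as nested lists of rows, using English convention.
P = [[1, 3, 5], [2, 4]]

Insert 2: appended to row 1. P = [[2]].
Insert 1: 1 bumps 2 from row 1; 2 starts row 2. P = [[1], [2]].
Insert 4: appended to row 1. P = [[1, 4], [2]].
Insert 5: appended to row 1. P = [[1, 4, 5], [2]].
Insert 3: 3 bumps 4 from row 1; 4 appends to row 2. P = [[1, 3, 5], [2, 4]].

So P = [[1, 3, 5], [2, 4]].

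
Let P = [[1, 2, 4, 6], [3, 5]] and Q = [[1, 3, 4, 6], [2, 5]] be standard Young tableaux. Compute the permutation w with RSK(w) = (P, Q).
3 1 2 5 4 6

Reverse the RSK construction: for i from n down to 1, find the cell of Q containing i, remove the entry at that cell from P, and reverse-bump it up through P; the value ejected from row 1 is w(i).

Step i=6: Q has 6 at row 1, column 4; remove that cell from P, ejecting 6. So w(6) = 6. P is now [[1, 2, 4], [3, 5]].
Step i=5: Q has 5 at row 2, column 2; remove 5 from row 2 of P and reverse-bump: 5 enters row 1 and ejects 4. So w(5) = 4. P is now [[1, 2, 5], [3]].
Step i=4: Q has 4 at row 1, column 3; remove that cell from P, ejecting 5. So w(4) = 5. P is now [[1, 2], [3]].
Step i=3: Q has 3 at row 1, column 2; remove that cell from P, ejecting 2. So w(3) = 2. P is now [[1], [3]].
Step i=2: Q has 2 at row 2, column 1; remove 3 from row 2 of P and reverse-bump: 3 enters row 1 and ejects 1. So w(2) = 1. P is now [[3]].
Step i=1: Q has 1 at row 1, column 1; remove that cell from P, ejecting 3. So w(1) = 3. P is now [].

So w = 3 1 2 5 4 6.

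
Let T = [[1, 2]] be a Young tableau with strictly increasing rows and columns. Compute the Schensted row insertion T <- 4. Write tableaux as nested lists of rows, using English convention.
4 is larger than every entry of row 1, so it is appended to row 1. The new tableau is [[1, 2, 4]].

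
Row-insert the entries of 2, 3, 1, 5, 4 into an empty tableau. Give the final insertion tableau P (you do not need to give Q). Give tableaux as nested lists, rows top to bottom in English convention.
Insert 2: appended to row 1. P = [[2]].
Insert 3: appended to row 1. P = [[2, 3]].
Insert 1: 1 bumps 2 from row 1; 2 starts row 2. P = [[1, 3], [2]].
Insert 5: appended to row 1. P = [[1, 3, 5], [2]].
Insert 4: 4 bumps 5 from row 1; 5 appends to row 2. P = [[1, 3, 4], [2, 5]].

So P = [[1, 3, 4], [2, 5]].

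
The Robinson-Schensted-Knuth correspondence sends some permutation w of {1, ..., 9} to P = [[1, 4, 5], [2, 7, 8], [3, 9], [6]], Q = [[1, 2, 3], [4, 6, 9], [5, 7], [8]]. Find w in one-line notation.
6 7 9 3 2 8 4 1 5

Reverse the RSK construction: for i from n down to 1, find the cell of Q containing i, remove the entry at that cell from P, and reverse-bump it up through P; the value ejected from row 1 is w(i).

Step i=9: Q has 9 at row 2, column 3; remove 8 from row 2 of P and reverse-bump: 8 enters row 1 and ejects 5. So w(9) = 5. P is now [[1, 4, 8], [2, 7], [3, 9], [6]].
Step i=8: Q has 8 at row 4, column 1; remove 6 from row 4 of P and reverse-bump: 6 enters row 3 and ejects 3; 3 enters row 2 and ejects 2; 2 enters row 1 and ejects 1. So w(8) = 1. P is now [[2, 4, 8], [3, 7], [6, 9]].
Step i=7: Q has 7 at row 3, column 2; remove 9 from row 3 of P and reverse-bump: 9 enters row 2 and ejects 7; 7 enters row 1 and ejects 4. So w(7) = 4. P is now [[2, 7, 8], [3, 9], [6]].
Step i=6: Q has 6 at row 2, column 2; remove 9 from row 2 of P and reverse-bump: 9 enters row 1 and ejects 8. So w(6) = 8. P is now [[2, 7, 9], [3], [6]].
Step i=5: Q has 5 at row 3, column 1; remove 6 from row 3 of P and reverse-bump: 6 enters row 2 and ejects 3; 3 enters row 1 and ejects 2. So w(5) = 2. P is now [[3, 7, 9], [6]].
Step i=4: Q has 4 at row 2, column 1; remove 6 from row 2 of P and reverse-bump: 6 enters row 1 and ejects 3. So w(4) = 3. P is now [[6, 7, 9]].
Step i=3: Q has 3 at row 1, column 3; remove that cell from P, ejecting 9. So w(3) = 9. P is now [[6, 7]].
Step i=2: Q has 2 at row 1, column 2; remove that cell from P, ejecting 7. So w(2) = 7. P is now [[6]].
Step i=1: Q has 1 at row 1, column 1; remove that cell from P, ejecting 6. So w(1) = 6. P is now [].

So w = 6 7 9 3 2 8 4 1 5.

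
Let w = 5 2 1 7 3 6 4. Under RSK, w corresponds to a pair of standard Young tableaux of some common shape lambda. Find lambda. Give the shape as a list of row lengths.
[3, 2, 2]

Row-insert each entry into an empty tableau.

After inserting 5: P = [[5]].
After inserting 2: P = [[2], [5]].
After inserting 1: P = [[1], [2], [5]].
After inserting 7: P = [[1, 7], [2], [5]].
After inserting 3: P = [[1, 3], [2, 7], [5]].
After inserting 6: P = [[1, 3, 6], [2, 7], [5]].
After inserting 4: P = [[1, 3, 4], [2, 6], [5, 7]].

The final insertion tableau P = [[1, 3, 4], [2, 6], [5, 7]] has shape [3, 2, 2].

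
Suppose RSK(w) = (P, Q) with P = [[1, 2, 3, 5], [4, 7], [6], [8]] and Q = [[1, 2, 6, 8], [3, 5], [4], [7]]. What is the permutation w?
6 8 7 1 2 4 3 5

Reverse RSK: for i = n, n-1, ..., 1, locate i in Q, remove the corresponding corner cell from P, and reverse-bump its entry up through P; the value ejected from row 1 is w(i).

So w = 6 8 7 1 2 4 3 5.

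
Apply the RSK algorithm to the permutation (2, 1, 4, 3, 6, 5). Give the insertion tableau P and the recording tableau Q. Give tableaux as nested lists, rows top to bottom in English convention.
P = [[1, 3, 5], [2, 4, 6]], Q = [[1, 3, 5], [2, 4, 6]]

Insert each entry of the permutation into P by Schensted row insertion, recording in Q the position of each new cell.

Insert 2: appended to row 1. P = [[2]], Q = [[1]].
Insert 1: 1 bumps 2 from row 1; 2 starts row 2. P = [[1], [2]], Q = [[1], [2]].
Insert 4: appended to row 1. P = [[1, 4], [2]], Q = [[1, 3], [2]].
Insert 3: 3 bumps 4 from row 1; 4 appends to row 2. P = [[1, 3], [2, 4]], Q = [[1, 3], [2, 4]].
Insert 6: appended to row 1. P = [[1, 3, 6], [2, 4]], Q = [[1, 3, 5], [2, 4]].
Insert 5: 5 bumps 6 from row 1; 6 appends to row 2. P = [[1, 3, 5], [2, 4, 6]], Q = [[1, 3, 5], [2, 4, 6]].

So P = [[1, 3, 5], [2, 4, 6]], Q = [[1, 3, 5], [2, 4, 6]].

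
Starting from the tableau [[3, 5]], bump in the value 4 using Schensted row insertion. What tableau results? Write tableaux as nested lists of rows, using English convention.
[[3, 4], [5]]

In row 1, 4 replaces 5 (the leftmost entry greater than 4); 5 is bumped to row 2. 5 starts a new row 2. The new tableau is [[3, 4], [5]].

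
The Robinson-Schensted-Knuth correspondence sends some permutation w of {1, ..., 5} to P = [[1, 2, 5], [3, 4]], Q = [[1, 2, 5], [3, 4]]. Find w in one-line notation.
3 4 1 2 5

Reverse the RSK construction: for i from n down to 1, find the cell of Q containing i, remove the entry at that cell from P, and reverse-bump it up through P; the value ejected from row 1 is w(i).

Step i=5: Q has 5 at row 1, column 3; remove that cell from P, ejecting 5. So w(5) = 5. P is now [[1, 2], [3, 4]].
Step i=4: Q has 4 at row 2, column 2; remove 4 from row 2 of P and reverse-bump: 4 enters row 1 and ejects 2. So w(4) = 2. P is now [[1, 4], [3]].
Step i=3: Q has 3 at row 2, column 1; remove 3 from row 2 of P and reverse-bump: 3 enters row 1 and ejects 1. So w(3) = 1. P is now [[3, 4]].
Step i=2: Q has 2 at row 1, column 2; remove that cell from P, ejecting 4. So w(2) = 4. P is now [[3]].
Step i=1: Q has 1 at row 1, column 1; remove that cell from P, ejecting 3. So w(1) = 3. P is now [].

So w = 3 4 1 2 5.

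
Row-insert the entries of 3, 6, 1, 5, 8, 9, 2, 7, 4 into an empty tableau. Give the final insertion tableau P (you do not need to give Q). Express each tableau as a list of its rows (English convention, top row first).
P = [[1, 2, 4, 9], [3, 5, 7], [6, 8]]

After inserting 3: P = [[3]].
After inserting 6: P = [[3, 6]].
After inserting 1: P = [[1, 6], [3]].
After inserting 5: P = [[1, 5], [3, 6]].
After inserting 8: P = [[1, 5, 8], [3, 6]].
After inserting 9: P = [[1, 5, 8, 9], [3, 6]].
After inserting 2: P = [[1, 2, 8, 9], [3, 5], [6]].
After inserting 7: P = [[1, 2, 7, 9], [3, 5, 8], [6]].
After inserting 4: P = [[1, 2, 4, 9], [3, 5, 7], [6, 8]].

So P = [[1, 2, 4, 9], [3, 5, 7], [6, 8]].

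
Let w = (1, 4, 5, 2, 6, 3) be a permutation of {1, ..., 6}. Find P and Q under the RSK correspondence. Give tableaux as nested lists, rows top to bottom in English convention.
Insert each entry of the permutation into P by Schensted row insertion, recording in Q the position of each new cell.

Insert 1: appended to row 1. P = [[1]].
Insert 4: appended to row 1. P = [[1, 4]].
Insert 5: appended to row 1. P = [[1, 4, 5]].
Insert 2: 2 bumps 4 from row 1; 4 starts row 2. P = [[1, 2, 5], [4]].
Insert 6: appended to row 1. P = [[1, 2, 5, 6], [4]].
Insert 3: 3 bumps 5 from row 1; 5 appends to row 2. P = [[1, 2, 3, 6], [4, 5]].

So P = [[1, 2, 3, 6], [4, 5]], Q = [[1, 2, 3, 5], [4, 6]].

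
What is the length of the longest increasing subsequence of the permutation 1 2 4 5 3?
4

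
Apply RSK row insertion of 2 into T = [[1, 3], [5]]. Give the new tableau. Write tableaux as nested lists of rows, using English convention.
[[1, 2], [3], [5]]

In row 1, 2 replaces 3 (the leftmost entry greater than 2); 3 is bumped to row 2. In row 2, 3 replaces 5 (the leftmost entry greater than 3); 5 is bumped to row 3. 5 starts a new row 3. The new tableau is [[1, 2], [3], [5]].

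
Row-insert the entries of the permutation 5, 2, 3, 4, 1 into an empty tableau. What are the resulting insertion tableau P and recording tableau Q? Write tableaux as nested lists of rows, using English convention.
P = [[1, 3, 4], [2], [5]], Q = [[1, 3, 4], [2], [5]]

Insert each entry of the permutation into P by Schensted row insertion, recording in Q the position of each new cell.

After inserting 5: P = [[5]].
After inserting 2: P = [[2], [5]].
After inserting 3: P = [[2, 3], [5]].
After inserting 4: P = [[2, 3, 4], [5]].
After inserting 1: P = [[1, 3, 4], [2], [5]].

So P = [[1, 3, 4], [2], [5]], Q = [[1, 3, 4], [2], [5]].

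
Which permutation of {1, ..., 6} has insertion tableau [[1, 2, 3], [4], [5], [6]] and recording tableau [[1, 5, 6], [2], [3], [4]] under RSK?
Reverse the RSK construction: for i from n down to 1, find the cell of Q containing i, remove the entry at that cell from P, and reverse-bump it up through P; the value ejected from row 1 is w(i).

Step i=6: Q has 6 at row 1, column 3; remove that cell from P, ejecting 3. So w(6) = 3. P is now [[1, 2], [4], [5], [6]].
Step i=5: Q has 5 at row 1, column 2; remove that cell from P, ejecting 2. So w(5) = 2. P is now [[1], [4], [5], [6]].
Step i=4: Q has 4 at row 4, column 1; remove 6 from row 4 of P and reverse-bump: 6 enters row 3 and ejects 5; 5 enters row 2 and ejects 4; 4 enters row 1 and ejects 1. So w(4) = 1. P is now [[4], [5], [6]].
Step i=3: Q has 3 at row 3, column 1; remove 6 from row 3 of P and reverse-bump: 6 enters row 2 and ejects 5; 5 enters row 1 and ejects 4. So w(3) = 4. P is now [[5], [6]].
Step i=2: Q has 2 at row 2, column 1; remove 6 from row 2 of P and reverse-bump: 6 enters row 1 and ejects 5. So w(2) = 5. P is now [[6]].
Step i=1: Q has 1 at row 1, column 1; remove that cell from P, ejecting 6. So w(1) = 6. P is now [].

So w = 6 5 4 1 2 3.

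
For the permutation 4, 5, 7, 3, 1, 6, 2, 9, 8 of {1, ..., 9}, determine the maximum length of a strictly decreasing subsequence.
3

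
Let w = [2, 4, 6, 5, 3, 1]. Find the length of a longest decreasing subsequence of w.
4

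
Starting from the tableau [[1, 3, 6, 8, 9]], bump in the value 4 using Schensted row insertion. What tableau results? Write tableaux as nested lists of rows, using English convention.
[[1, 3, 4, 8, 9], [6]]

In row 1, 4 replaces 6 (the leftmost entry greater than 4); 6 is bumped to row 2. 6 starts a new row 2. The new tableau is [[1, 3, 4, 8, 9], [6]].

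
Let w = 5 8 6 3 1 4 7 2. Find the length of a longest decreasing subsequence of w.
4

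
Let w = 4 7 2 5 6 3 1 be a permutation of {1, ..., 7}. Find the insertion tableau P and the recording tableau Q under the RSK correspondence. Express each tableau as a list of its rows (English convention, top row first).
P = [[1, 3, 6], [2, 5], [4], [7]], Q = [[1, 2, 5], [3, 4], [6], [7]]

Insert each entry of the permutation into P by Schensted row insertion, recording in Q the position of each new cell.

Insert 4: appended to row 1. P = [[4]].
Insert 7: appended to row 1. P = [[4, 7]].
Insert 2: 2 bumps 4 from row 1; 4 starts row 2. P = [[2, 7], [4]].
Insert 5: 5 bumps 7 from row 1; 7 appends to row 2. P = [[2, 5], [4, 7]].
Insert 6: appended to row 1. P = [[2, 5, 6], [4, 7]].
Insert 3: 3 bumps 5 from row 1; 5 bumps 7 from row 2; 7 starts row 3. P = [[2, 3, 6], [4, 5], [7]].
Insert 1: 1 bumps 2 from row 1; 2 bumps 4 from row 2; 4 bumps 7 from row 3; 7 starts row 4. P = [[1, 3, 6], [2, 5], [4], [7]].

So P = [[1, 3, 6], [2, 5], [4], [7]], Q = [[1, 2, 5], [3, 4], [6], [7]].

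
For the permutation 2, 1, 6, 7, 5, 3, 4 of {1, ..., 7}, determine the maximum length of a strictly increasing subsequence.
3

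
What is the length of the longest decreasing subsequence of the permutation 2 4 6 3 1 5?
3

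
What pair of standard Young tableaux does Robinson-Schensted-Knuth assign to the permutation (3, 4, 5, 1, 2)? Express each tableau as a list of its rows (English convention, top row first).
Insert each entry of the permutation into P by Schensted row insertion, recording in Q the position of each new cell.

Insert 3: appended to row 1. P = [[3]].
Insert 4: appended to row 1. P = [[3, 4]].
Insert 5: appended to row 1. P = [[3, 4, 5]].
Insert 1: 1 bumps 3 from row 1; 3 starts row 2. P = [[1, 4, 5], [3]].
Insert 2: 2 bumps 4 from row 1; 4 appends to row 2. P = [[1, 2, 5], [3, 4]].

So P = [[1, 2, 5], [3, 4]], Q = [[1, 2, 3], [4, 5]].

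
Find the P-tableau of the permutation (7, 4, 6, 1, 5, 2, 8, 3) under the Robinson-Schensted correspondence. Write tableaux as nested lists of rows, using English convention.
P = [[1, 2, 3], [4, 5, 8], [6], [7]]

Insert 7: appended to row 1. P = [[7]].
Insert 4: 4 bumps 7 from row 1; 7 starts row 2. P = [[4], [7]].
Insert 6: appended to row 1. P = [[4, 6], [7]].
Insert 1: 1 bumps 4 from row 1; 4 bumps 7 from row 2; 7 starts row 3. P = [[1, 6], [4], [7]].
Insert 5: 5 bumps 6 from row 1; 6 appends to row 2. P = [[1, 5], [4, 6], [7]].
Insert 2: 2 bumps 5 from row 1; 5 bumps 6 from row 2; 6 bumps 7 from row 3; 7 starts row 4. P = [[1, 2], [4, 5], [6], [7]].
Insert 8: appended to row 1. P = [[1, 2, 8], [4, 5], [6], [7]].
Insert 3: 3 bumps 8 from row 1; 8 appends to row 2. P = [[1, 2, 3], [4, 5, 8], [6], [7]].

So P = [[1, 2, 3], [4, 5, 8], [6], [7]].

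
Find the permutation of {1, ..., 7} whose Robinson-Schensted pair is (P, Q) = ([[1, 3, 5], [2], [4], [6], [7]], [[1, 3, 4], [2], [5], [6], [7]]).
7 2 4 6 5 3 1

Reverse the RSK construction: for i from n down to 1, find the cell of Q containing i, remove the entry at that cell from P, and reverse-bump it up through P; the value ejected from row 1 is w(i).

Step i=7: Q has 7 at row 5, column 1; remove 7 from row 5 of P and reverse-bump: 7 enters row 4 and ejects 6; 6 enters row 3 and ejects 4; 4 enters row 2 and ejects 2; 2 enters row 1 and ejects 1. So w(7) = 1. P is now [[2, 3, 5], [4], [6], [7]].
Step i=6: Q has 6 at row 4, column 1; remove 7 from row 4 of P and reverse-bump: 7 enters row 3 and ejects 6; 6 enters row 2 and ejects 4; 4 enters row 1 and ejects 3. So w(6) = 3. P is now [[2, 4, 5], [6], [7]].
Step i=5: Q has 5 at row 3, column 1; remove 7 from row 3 of P and reverse-bump: 7 enters row 2 and ejects 6; 6 enters row 1 and ejects 5. So w(5) = 5. P is now [[2, 4, 6], [7]].
Step i=4: Q has 4 at row 1, column 3; remove that cell from P, ejecting 6. So w(4) = 6. P is now [[2, 4], [7]].
Step i=3: Q has 3 at row 1, column 2; remove that cell from P, ejecting 4. So w(3) = 4. P is now [[2], [7]].
Step i=2: Q has 2 at row 2, column 1; remove 7 from row 2 of P and reverse-bump: 7 enters row 1 and ejects 2. So w(2) = 2. P is now [[7]].
Step i=1: Q has 1 at row 1, column 1; remove that cell from P, ejecting 7. So w(1) = 7. P is now [].

So w = 7 2 4 6 5 3 1.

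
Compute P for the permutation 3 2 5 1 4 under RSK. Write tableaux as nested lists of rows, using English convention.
After inserting 3: P = [[3]].
After inserting 2: P = [[2], [3]].
After inserting 5: P = [[2, 5], [3]].
After inserting 1: P = [[1, 5], [2], [3]].
After inserting 4: P = [[1, 4], [2, 5], [3]].

So P = [[1, 4], [2, 5], [3]].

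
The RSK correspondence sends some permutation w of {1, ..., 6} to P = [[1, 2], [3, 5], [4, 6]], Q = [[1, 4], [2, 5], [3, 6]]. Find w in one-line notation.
Reverse the RSK construction: for i from n down to 1, find the cell of Q containing i, remove the entry at that cell from P, and reverse-bump it up through P; the value ejected from row 1 is w(i).

Step i=6: Q has 6 at row 3, column 2; remove 6 from row 3 of P and reverse-bump: 6 enters row 2 and ejects 5; 5 enters row 1 and ejects 2. So w(6) = 2. P is now [[1, 5], [3, 6], [4]].
Step i=5: Q has 5 at row 2, column 2; remove 6 from row 2 of P and reverse-bump: 6 enters row 1 and ejects 5. So w(5) = 5. P is now [[1, 6], [3], [4]].
Step i=4: Q has 4 at row 1, column 2; remove that cell from P, ejecting 6. So w(4) = 6. P is now [[1], [3], [4]].
Step i=3: Q has 3 at row 3, column 1; remove 4 from row 3 of P and reverse-bump: 4 enters row 2 and ejects 3; 3 enters row 1 and ejects 1. So w(3) = 1. P is now [[3], [4]].
Step i=2: Q has 2 at row 2, column 1; remove 4 from row 2 of P and reverse-bump: 4 enters row 1 and ejects 3. So w(2) = 3. P is now [[4]].
Step i=1: Q has 1 at row 1, column 1; remove that cell from P, ejecting 4. So w(1) = 4. P is now [].

So w = 4 3 1 6 5 2.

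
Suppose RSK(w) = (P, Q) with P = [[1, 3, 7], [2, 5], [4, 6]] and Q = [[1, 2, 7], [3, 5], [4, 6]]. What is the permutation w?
Reverse the RSK construction: for i from n down to 1, find the cell of Q containing i, remove the entry at that cell from P, and reverse-bump it up through P; the value ejected from row 1 is w(i).

Step i=7: Q has 7 at row 1, column 3; remove that cell from P, ejecting 7. So w(7) = 7. P is now [[1, 3], [2, 5], [4, 6]].
Step i=6: Q has 6 at row 3, column 2; remove 6 from row 3 of P and reverse-bump: 6 enters row 2 and ejects 5; 5 enters row 1 and ejects 3. So w(6) = 3. P is now [[1, 5], [2, 6], [4]].
Step i=5: Q has 5 at row 2, column 2; remove 6 from row 2 of P and reverse-bump: 6 enters row 1 and ejects 5. So w(5) = 5. P is now [[1, 6], [2], [4]].
Step i=4: Q has 4 at row 3, column 1; remove 4 from row 3 of P and reverse-bump: 4 enters row 2 and ejects 2; 2 enters row 1 and ejects 1. So w(4) = 1. P is now [[2, 6], [4]].
Step i=3: Q has 3 at row 2, column 1; remove 4 from row 2 of P and reverse-bump: 4 enters row 1 and ejects 2. So w(3) = 2. P is now [[4, 6]].
Step i=2: Q has 2 at row 1, column 2; remove that cell from P, ejecting 6. So w(2) = 6. P is now [[4]].
Step i=1: Q has 1 at row 1, column 1; remove that cell from P, ejecting 4. So w(1) = 4. P is now [].

So w = 4 6 2 1 5 3 7.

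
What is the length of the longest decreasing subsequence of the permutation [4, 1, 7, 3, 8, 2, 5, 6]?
3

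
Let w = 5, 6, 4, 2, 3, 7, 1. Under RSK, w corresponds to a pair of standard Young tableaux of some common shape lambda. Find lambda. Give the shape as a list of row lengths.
[3, 2, 1, 1]

Row-insert each entry into an empty tableau.

After inserting 5: P = [[5]].
After inserting 6: P = [[5, 6]].
After inserting 4: P = [[4, 6], [5]].
After inserting 2: P = [[2, 6], [4], [5]].
After inserting 3: P = [[2, 3], [4, 6], [5]].
After inserting 7: P = [[2, 3, 7], [4, 6], [5]].
After inserting 1: P = [[1, 3, 7], [2, 6], [4], [5]].

The final insertion tableau P = [[1, 3, 7], [2, 6], [4], [5]] has shape [3, 2, 1, 1].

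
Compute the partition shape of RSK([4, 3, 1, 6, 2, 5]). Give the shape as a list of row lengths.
[3, 2, 1]

Row-insert each entry into an empty tableau.

After inserting 4: P = [[4]].
After inserting 3: P = [[3], [4]].
After inserting 1: P = [[1], [3], [4]].
After inserting 6: P = [[1, 6], [3], [4]].
After inserting 2: P = [[1, 2], [3, 6], [4]].
After inserting 5: P = [[1, 2, 5], [3, 6], [4]].

The final insertion tableau P = [[1, 2, 5], [3, 6], [4]] has shape [3, 2, 1].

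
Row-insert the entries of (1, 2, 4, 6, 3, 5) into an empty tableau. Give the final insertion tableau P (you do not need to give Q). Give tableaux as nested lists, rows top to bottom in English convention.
P = [[1, 2, 3, 5], [4, 6]]

Insert 1: appended to row 1. P = [[1]].
Insert 2: appended to row 1. P = [[1, 2]].
Insert 4: appended to row 1. P = [[1, 2, 4]].
Insert 6: appended to row 1. P = [[1, 2, 4, 6]].
Insert 3: 3 bumps 4 from row 1; 4 starts row 2. P = [[1, 2, 3, 6], [4]].
Insert 5: 5 bumps 6 from row 1; 6 appends to row 2. P = [[1, 2, 3, 5], [4, 6]].

So P = [[1, 2, 3, 5], [4, 6]].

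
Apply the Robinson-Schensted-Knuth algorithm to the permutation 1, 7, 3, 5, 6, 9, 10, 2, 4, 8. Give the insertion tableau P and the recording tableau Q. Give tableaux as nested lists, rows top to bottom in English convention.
Insert each entry of the permutation into P by Schensted row insertion, recording in Q the position of each new cell.

Insert 1: appended to row 1. P = [[1]].
Insert 7: appended to row 1. P = [[1, 7]].
Insert 3: 3 bumps 7 from row 1; 7 starts row 2. P = [[1, 3], [7]].
Insert 5: appended to row 1. P = [[1, 3, 5], [7]].
Insert 6: appended to row 1. P = [[1, 3, 5, 6], [7]].
Insert 9: appended to row 1. P = [[1, 3, 5, 6, 9], [7]].
Insert 10: appended to row 1. P = [[1, 3, 5, 6, 9, 10], [7]].
Insert 2: 2 bumps 3 from row 1; 3 bumps 7 from row 2; 7 starts row 3. P = [[1, 2, 5, 6, 9, 10], [3], [7]].
Insert 4: 4 bumps 5 from row 1; 5 appends to row 2. P = [[1, 2, 4, 6, 9, 10], [3, 5], [7]].
Insert 8: 8 bumps 9 from row 1; 9 appends to row 2. P = [[1, 2, 4, 6, 8, 10], [3, 5, 9], [7]].

So P = [[1, 2, 4, 6, 8, 10], [3, 5, 9], [7]], Q = [[1, 2, 4, 5, 6, 7], [3, 9, 10], [8]].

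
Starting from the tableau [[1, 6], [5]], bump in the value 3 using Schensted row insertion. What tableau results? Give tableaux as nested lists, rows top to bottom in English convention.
[[1, 3], [5, 6]]

In row 1, 3 replaces 6 (the leftmost entry greater than 3); 6 is bumped to row 2. 6 is appended to row 2. The new tableau is [[1, 3], [5, 6]].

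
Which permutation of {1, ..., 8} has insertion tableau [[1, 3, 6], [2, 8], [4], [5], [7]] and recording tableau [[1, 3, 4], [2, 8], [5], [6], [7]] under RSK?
Reverse the RSK construction: for i from n down to 1, find the cell of Q containing i, remove the entry at that cell from P, and reverse-bump it up through P; the value ejected from row 1 is w(i).

Step i=8: Q has 8 at row 2, column 2; remove 8 from row 2 of P and reverse-bump: 8 enters row 1 and ejects 6. So w(8) = 6. P is now [[1, 3, 8], [2], [4], [5], [7]].
Step i=7: Q has 7 at row 5, column 1; remove 7 from row 5 of P and reverse-bump: 7 enters row 4 and ejects 5; 5 enters row 3 and ejects 4; 4 enters row 2 and ejects 2; 2 enters row 1 and ejects 1. So w(7) = 1. P is now [[2, 3, 8], [4], [5], [7]].
Step i=6: Q has 6 at row 4, column 1; remove 7 from row 4 of P and reverse-bump: 7 enters row 3 and ejects 5; 5 enters row 2 and ejects 4; 4 enters row 1 and ejects 3. So w(6) = 3. P is now [[2, 4, 8], [5], [7]].
Step i=5: Q has 5 at row 3, column 1; remove 7 from row 3 of P and reverse-bump: 7 enters row 2 and ejects 5; 5 enters row 1 and ejects 4. So w(5) = 4. P is now [[2, 5, 8], [7]].
Step i=4: Q has 4 at row 1, column 3; remove that cell from P, ejecting 8. So w(4) = 8. P is now [[2, 5], [7]].
Step i=3: Q has 3 at row 1, column 2; remove that cell from P, ejecting 5. So w(3) = 5. P is now [[2], [7]].
Step i=2: Q has 2 at row 2, column 1; remove 7 from row 2 of P and reverse-bump: 7 enters row 1 and ejects 2. So w(2) = 2. P is now [[7]].
Step i=1: Q has 1 at row 1, column 1; remove that cell from P, ejecting 7. So w(1) = 7. P is now [].

So w = 7 2 5 8 4 3 1 6.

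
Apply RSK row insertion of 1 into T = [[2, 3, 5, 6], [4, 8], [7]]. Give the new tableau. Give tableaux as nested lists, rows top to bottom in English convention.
[[1, 3, 5, 6], [2, 8], [4], [7]]

In row 1, 1 replaces 2 (the leftmost entry greater than 1); 2 is bumped to row 2. In row 2, 2 replaces 4 (the leftmost entry greater than 2); 4 is bumped to row 3. In row 3, 4 replaces 7 (the leftmost entry greater than 4); 7 is bumped to row 4. 7 starts a new row 4. The new tableau is [[1, 3, 5, 6], [2, 8], [4], [7]].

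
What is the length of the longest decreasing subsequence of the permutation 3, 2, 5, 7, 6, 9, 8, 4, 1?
4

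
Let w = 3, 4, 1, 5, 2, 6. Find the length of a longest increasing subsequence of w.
4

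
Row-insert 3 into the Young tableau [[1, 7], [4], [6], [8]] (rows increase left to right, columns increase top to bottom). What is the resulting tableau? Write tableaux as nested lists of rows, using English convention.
In row 1, 3 replaces 7 (the leftmost entry greater than 3); 7 is bumped to row 2. 7 is appended to row 2. The new tableau is [[1, 3], [4, 7], [6], [8]].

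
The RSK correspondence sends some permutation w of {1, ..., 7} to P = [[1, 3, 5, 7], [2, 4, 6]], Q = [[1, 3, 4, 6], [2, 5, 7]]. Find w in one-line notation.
2 1 4 6 3 7 5

Reverse RSK: for i = n, n-1, ..., 1, locate i in Q, remove the corresponding corner cell from P, and reverse-bump its entry up through P; the value ejected from row 1 is w(i).

So w = 2 1 4 6 3 7 5.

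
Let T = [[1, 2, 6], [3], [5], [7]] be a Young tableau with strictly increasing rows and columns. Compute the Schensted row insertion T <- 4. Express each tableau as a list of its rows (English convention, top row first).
[[1, 2, 4], [3, 6], [5], [7]]

In row 1, 4 replaces 6 (the leftmost entry greater than 4); 6 is bumped to row 2. 6 is appended to row 2. The new tableau is [[1, 2, 4], [3, 6], [5], [7]].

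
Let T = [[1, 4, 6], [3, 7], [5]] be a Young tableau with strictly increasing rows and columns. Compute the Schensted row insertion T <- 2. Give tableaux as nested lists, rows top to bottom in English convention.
In row 1, 2 replaces 4 (the leftmost entry greater than 2); 4 is bumped to row 2. In row 2, 4 replaces 7 (the leftmost entry greater than 4); 7 is bumped to row 3. 7 is appended to row 3. The new tableau is [[1, 2, 6], [3, 4], [5, 7]].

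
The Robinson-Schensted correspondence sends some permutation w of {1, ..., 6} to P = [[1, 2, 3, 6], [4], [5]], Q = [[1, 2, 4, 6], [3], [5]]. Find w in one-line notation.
Reverse the RSK construction: for i from n down to 1, find the cell of Q containing i, remove the entry at that cell from P, and reverse-bump it up through P; the value ejected from row 1 is w(i).

Step i=6: Q has 6 at row 1, column 4; remove that cell from P, ejecting 6. So w(6) = 6. P is now [[1, 2, 3], [4], [5]].
Step i=5: Q has 5 at row 3, column 1; remove 5 from row 3 of P and reverse-bump: 5 enters row 2 and ejects 4; 4 enters row 1 and ejects 3. So w(5) = 3. P is now [[1, 2, 4], [5]].
Step i=4: Q has 4 at row 1, column 3; remove that cell from P, ejecting 4. So w(4) = 4. P is now [[1, 2], [5]].
Step i=3: Q has 3 at row 2, column 1; remove 5 from row 2 of P and reverse-bump: 5 enters row 1 and ejects 2. So w(3) = 2. P is now [[1, 5]].
Step i=2: Q has 2 at row 1, column 2; remove that cell from P, ejecting 5. So w(2) = 5. P is now [[1]].
Step i=1: Q has 1 at row 1, column 1; remove that cell from P, ejecting 1. So w(1) = 1. P is now [].

So w = 1 5 2 4 3 6.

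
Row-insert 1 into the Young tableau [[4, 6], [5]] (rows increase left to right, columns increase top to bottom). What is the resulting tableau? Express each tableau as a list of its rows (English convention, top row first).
In row 1, 1 replaces 4 (the leftmost entry greater than 1); 4 is bumped to row 2. In row 2, 4 replaces 5 (the leftmost entry greater than 4); 5 is bumped to row 3. 5 starts a new row 3. The new tableau is [[1, 6], [4], [5]].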